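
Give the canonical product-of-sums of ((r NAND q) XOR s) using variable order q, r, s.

ΠM(1, 3, 5, 6) = (q OR r OR NOT s) AND (q OR NOT r OR NOT s) AND (NOT q OR r OR NOT s) AND (NOT q OR NOT r OR s)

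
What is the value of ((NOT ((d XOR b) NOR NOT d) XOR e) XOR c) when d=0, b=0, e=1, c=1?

Substituting: ((NOT ((0 XOR 0) NOR NOT 0) XOR 1) XOR 1)
= 1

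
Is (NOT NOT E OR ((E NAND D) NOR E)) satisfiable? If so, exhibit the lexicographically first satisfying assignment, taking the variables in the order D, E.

D=0, E=1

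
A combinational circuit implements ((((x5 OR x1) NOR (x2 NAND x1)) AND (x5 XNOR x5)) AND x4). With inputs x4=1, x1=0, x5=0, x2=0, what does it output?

Substituting: ((((0 OR 0) NOR (0 NAND 0)) AND (0 XNOR 0)) AND 1)
= 0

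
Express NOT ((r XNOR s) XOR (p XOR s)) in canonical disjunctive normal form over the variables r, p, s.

(NOT r AND p AND NOT s) OR (NOT r AND p AND s) OR (r AND NOT p AND NOT s) OR (r AND NOT p AND s)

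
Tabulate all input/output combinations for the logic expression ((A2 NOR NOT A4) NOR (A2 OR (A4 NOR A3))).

A3 | A2 | A4 | Output
---------------------
0 | 0 | 0 | 0
0 | 0 | 1 | 0
0 | 1 | 0 | 0
0 | 1 | 1 | 0
1 | 0 | 0 | 1
1 | 0 | 1 | 0
1 | 1 | 0 | 0
1 | 1 | 1 | 0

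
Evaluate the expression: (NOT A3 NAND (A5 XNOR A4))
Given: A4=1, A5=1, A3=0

Substituting: (NOT 0 NAND (1 XNOR 1))
= 0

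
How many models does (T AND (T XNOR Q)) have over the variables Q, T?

Satisfying assignments: (1,1)
Count: 1 out of 4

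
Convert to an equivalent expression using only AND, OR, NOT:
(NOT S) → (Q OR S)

S OR (Q OR S)
(Implication elimination: A → B = NOT A OR B)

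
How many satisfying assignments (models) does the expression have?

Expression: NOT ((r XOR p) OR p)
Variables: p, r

Satisfying assignments: (0,0)
Count: 1 out of 4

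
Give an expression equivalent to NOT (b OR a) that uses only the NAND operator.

(((b NAND b) NAND (a NAND a)) NAND ((b NAND b) NAND (a NAND a)))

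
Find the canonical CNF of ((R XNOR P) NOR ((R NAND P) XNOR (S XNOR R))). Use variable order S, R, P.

(S OR R OR P) AND (S OR R OR NOT P) AND (S OR NOT R OR NOT P) AND (NOT S OR R OR P) AND (NOT S OR NOT R OR P) AND (NOT S OR NOT R OR NOT P)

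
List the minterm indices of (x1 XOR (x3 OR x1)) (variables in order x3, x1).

Σm(2) = (x3 AND NOT x1)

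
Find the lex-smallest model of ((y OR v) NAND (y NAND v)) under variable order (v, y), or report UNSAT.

v=0, y=0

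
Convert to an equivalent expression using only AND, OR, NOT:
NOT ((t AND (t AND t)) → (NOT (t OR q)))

(t AND (t AND t)) AND (t OR q)
(Negated implication: NOT(A → B) = A AND NOT B)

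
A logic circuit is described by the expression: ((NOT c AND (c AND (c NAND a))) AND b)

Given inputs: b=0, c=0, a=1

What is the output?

Substituting: ((NOT 0 AND (0 AND (0 NAND 1))) AND 0)
= 0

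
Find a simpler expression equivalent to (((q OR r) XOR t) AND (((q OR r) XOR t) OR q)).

By absorption (E AND (E OR v) = E):
= ((q OR r) XOR t)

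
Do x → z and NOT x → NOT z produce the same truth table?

No, Inverse is not equivalent to original (counterexample: z=0, x=1)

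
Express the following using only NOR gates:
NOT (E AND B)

(((E NOR E) NOR (B NOR B)) NOR ((E NOR E) NOR (B NOR B)))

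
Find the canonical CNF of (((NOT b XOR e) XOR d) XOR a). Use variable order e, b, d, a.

(e OR b OR d OR NOT a) AND (e OR b OR NOT d OR a) AND (e OR NOT b OR d OR a) AND (e OR NOT b OR NOT d OR NOT a) AND (NOT e OR b OR d OR a) AND (NOT e OR b OR NOT d OR NOT a) AND (NOT e OR NOT b OR d OR NOT a) AND (NOT e OR NOT b OR NOT d OR a)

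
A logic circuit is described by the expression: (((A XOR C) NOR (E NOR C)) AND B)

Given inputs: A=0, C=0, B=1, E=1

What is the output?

Substituting: (((0 XOR 0) NOR (1 NOR 0)) AND 1)
= 1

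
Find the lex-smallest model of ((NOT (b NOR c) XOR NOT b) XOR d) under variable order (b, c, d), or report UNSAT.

b=0, c=0, d=0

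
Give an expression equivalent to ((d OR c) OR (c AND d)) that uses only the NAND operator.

((((d NAND d) NAND (c NAND c)) NAND ((d NAND d) NAND (c NAND c))) NAND (((c NAND d) NAND (c NAND d)) NAND ((c NAND d) NAND (c NAND d))))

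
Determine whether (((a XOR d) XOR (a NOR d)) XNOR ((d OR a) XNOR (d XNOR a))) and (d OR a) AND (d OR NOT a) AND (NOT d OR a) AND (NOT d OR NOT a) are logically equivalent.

Yes, they are equivalent — the two output columns agree on all 4 assignments:
d | a | Expression 1 | Expression 2
-----------------------------------
0 | 0 | 0 | 0
0 | 1 | 0 | 0
1 | 0 | 0 | 0
1 | 1 | 0 | 0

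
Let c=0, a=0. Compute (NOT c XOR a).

Substituting: (NOT 0 XOR 0)
= 1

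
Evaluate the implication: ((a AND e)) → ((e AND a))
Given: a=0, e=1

Antecedent ((a AND e)) = 0; consequent ((e AND a)) = 0.
0 → 0 = 1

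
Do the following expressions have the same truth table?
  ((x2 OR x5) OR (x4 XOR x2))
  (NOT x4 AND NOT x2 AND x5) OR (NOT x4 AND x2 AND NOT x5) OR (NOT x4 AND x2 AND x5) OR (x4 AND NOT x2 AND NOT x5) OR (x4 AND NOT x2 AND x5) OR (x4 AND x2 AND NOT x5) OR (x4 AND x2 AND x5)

Yes, they are equivalent — the two output columns agree on all 8 assignments:
x4 | x2 | x5 | Expression 1 | Expression 2
------------------------------------------
0 | 0 | 0 | 0 | 0
0 | 0 | 1 | 1 | 1
0 | 1 | 0 | 1 | 1
0 | 1 | 1 | 1 | 1
1 | 0 | 0 | 1 | 1
1 | 0 | 1 | 1 | 1
1 | 1 | 0 | 1 | 1
1 | 1 | 1 | 1 | 1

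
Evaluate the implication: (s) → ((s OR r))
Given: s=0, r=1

Antecedent (s) = 0; consequent ((s OR r)) = 1.
0 → 1 = 1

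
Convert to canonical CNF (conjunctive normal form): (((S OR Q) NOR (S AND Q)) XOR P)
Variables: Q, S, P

(Q OR S OR NOT P) AND (Q OR NOT S OR P) AND (NOT Q OR S OR P) AND (NOT Q OR NOT S OR P)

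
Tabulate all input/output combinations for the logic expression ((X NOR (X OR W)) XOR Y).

X | Y | W | Output
------------------
0 | 0 | 0 | 1
0 | 0 | 1 | 0
0 | 1 | 0 | 0
0 | 1 | 1 | 1
1 | 0 | 0 | 0
1 | 0 | 1 | 0
1 | 1 | 0 | 1
1 | 1 | 1 | 1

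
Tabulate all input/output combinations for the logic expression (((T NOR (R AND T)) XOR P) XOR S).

P | T | S | R | Output
----------------------
0 | 0 | 0 | 0 | 1
0 | 0 | 0 | 1 | 1
0 | 0 | 1 | 0 | 0
0 | 0 | 1 | 1 | 0
0 | 1 | 0 | 0 | 0
0 | 1 | 0 | 1 | 0
0 | 1 | 1 | 0 | 1
0 | 1 | 1 | 1 | 1
1 | 0 | 0 | 0 | 0
1 | 0 | 0 | 1 | 0
1 | 0 | 1 | 0 | 1
1 | 0 | 1 | 1 | 1
1 | 1 | 0 | 0 | 1
1 | 1 | 0 | 1 | 1
1 | 1 | 1 | 0 | 0
1 | 1 | 1 | 1 | 0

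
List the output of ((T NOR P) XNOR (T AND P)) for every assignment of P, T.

P | T | Output
--------------
0 | 0 | 0
0 | 1 | 1
1 | 0 | 1
1 | 1 | 0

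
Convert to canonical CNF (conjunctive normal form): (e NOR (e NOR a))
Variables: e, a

(e OR a) AND (NOT e OR a) AND (NOT e OR NOT a)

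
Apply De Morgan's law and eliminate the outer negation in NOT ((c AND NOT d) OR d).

NOT (c AND NOT d) AND NOT d
De Morgan's: NOT(OR of terms) = AND of negations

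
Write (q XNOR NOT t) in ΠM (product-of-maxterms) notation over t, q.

ΠM(0, 3) = (t OR q) AND (NOT t OR NOT q)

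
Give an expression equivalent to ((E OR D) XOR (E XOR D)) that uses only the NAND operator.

((((E NAND E) NAND (D NAND D)) NAND (((E NAND E) NAND (D NAND D)) NAND ((E NAND (E NAND D)) NAND (D NAND (E NAND D))))) NAND (((E NAND (E NAND D)) NAND (D NAND (E NAND D))) NAND (((E NAND E) NAND (D NAND D)) NAND ((E NAND (E NAND D)) NAND (D NAND (E NAND D))))))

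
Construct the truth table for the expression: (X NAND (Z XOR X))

Z | X | Output
--------------
0 | 0 | 1
0 | 1 | 0
1 | 0 | 1
1 | 1 | 1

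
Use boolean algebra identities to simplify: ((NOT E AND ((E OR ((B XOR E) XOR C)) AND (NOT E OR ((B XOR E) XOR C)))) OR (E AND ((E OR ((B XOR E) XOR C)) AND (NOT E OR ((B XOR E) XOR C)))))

By distribution ((E AND v) OR (E AND NOT v) = E) then distribution ((E OR v) AND (E OR NOT v) = E):
= ((B XOR E) XOR C)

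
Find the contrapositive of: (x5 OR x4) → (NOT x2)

Contrapositive: x2 → NOT (x5 OR x4)
Note: A statement and its contrapositive are logically equivalent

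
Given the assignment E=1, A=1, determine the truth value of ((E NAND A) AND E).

Substituting: ((1 NAND 1) AND 1)
= 0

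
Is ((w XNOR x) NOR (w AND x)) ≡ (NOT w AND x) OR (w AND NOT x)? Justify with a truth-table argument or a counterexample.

Yes, they are equivalent — the two output columns agree on all 4 assignments:
w | x | Expression 1 | Expression 2
-----------------------------------
0 | 0 | 0 | 0
0 | 1 | 1 | 1
1 | 0 | 1 | 1
1 | 1 | 0 | 0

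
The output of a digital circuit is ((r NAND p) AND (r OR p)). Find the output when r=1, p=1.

Substituting: ((1 NAND 1) AND (1 OR 1))
= 0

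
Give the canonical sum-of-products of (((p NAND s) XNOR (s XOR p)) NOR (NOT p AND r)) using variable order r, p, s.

Σm(0) = (NOT r AND NOT p AND NOT s)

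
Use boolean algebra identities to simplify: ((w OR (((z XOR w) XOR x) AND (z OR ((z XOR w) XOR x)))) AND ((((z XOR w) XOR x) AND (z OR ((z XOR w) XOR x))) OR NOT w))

By distribution ((E OR v) AND (E OR NOT v) = E) then absorption (E AND (E OR v) = E):
= ((z XOR w) XOR x)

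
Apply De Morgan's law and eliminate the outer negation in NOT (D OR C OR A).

NOT D AND NOT C AND NOT A
De Morgan's: NOT(OR of terms) = AND of negations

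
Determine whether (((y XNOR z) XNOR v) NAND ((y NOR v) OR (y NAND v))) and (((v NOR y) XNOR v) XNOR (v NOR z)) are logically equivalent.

No. Counterexample: with z=0, v=0, y=0, Expression 1 = 1 but Expression 2 = 0.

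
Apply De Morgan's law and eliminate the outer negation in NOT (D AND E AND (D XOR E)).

NOT D OR NOT E OR NOT (D XOR E)
De Morgan's: NOT(AND of terms) = OR of negations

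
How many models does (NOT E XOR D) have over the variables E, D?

Satisfying assignments: (0,0), (1,1)
Count: 2 out of 4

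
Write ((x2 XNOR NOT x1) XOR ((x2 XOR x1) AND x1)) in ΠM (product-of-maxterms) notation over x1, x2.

ΠM(0, 2, 3) = (x1 OR x2) AND (NOT x1 OR x2) AND (NOT x1 OR NOT x2)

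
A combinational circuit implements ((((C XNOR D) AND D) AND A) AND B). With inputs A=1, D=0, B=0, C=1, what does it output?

Substituting: ((((1 XNOR 0) AND 0) AND 1) AND 0)
= 0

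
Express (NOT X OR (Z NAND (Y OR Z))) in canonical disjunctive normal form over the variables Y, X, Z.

(NOT Y AND NOT X AND NOT Z) OR (NOT Y AND NOT X AND Z) OR (NOT Y AND X AND NOT Z) OR (Y AND NOT X AND NOT Z) OR (Y AND NOT X AND Z) OR (Y AND X AND NOT Z)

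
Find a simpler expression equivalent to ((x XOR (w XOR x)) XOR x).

By XOR self-cancellation ((E XOR v) XOR v = E):
= (w XOR x)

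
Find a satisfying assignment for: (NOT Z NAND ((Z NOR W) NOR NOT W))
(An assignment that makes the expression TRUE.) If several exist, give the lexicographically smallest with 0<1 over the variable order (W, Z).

W=0, Z=0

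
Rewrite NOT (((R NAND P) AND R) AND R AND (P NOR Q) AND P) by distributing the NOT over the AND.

NOT ((R NAND P) AND R) OR NOT R OR NOT (P NOR Q) OR NOT P
De Morgan's: NOT(AND of terms) = OR of negations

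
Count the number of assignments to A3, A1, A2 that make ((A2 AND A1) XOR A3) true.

Satisfying assignments: (0,1,1), (1,0,0), (1,0,1), (1,1,0)
Count: 4 out of 8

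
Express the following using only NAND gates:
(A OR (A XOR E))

((A NAND A) NAND (((A NAND (A NAND E)) NAND (E NAND (A NAND E))) NAND ((A NAND (A NAND E)) NAND (E NAND (A NAND E)))))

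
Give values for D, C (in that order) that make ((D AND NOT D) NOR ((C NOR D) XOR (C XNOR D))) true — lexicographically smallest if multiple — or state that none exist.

D=0, C=0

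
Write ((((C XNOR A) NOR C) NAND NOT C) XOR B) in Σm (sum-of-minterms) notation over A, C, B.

Σm(0, 2, 5, 6) = (NOT A AND NOT C AND NOT B) OR (NOT A AND C AND NOT B) OR (A AND NOT C AND B) OR (A AND C AND NOT B)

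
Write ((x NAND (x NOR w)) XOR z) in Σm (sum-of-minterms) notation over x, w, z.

Σm(0, 2, 4, 6) = (NOT x AND NOT w AND NOT z) OR (NOT x AND w AND NOT z) OR (x AND NOT w AND NOT z) OR (x AND w AND NOT z)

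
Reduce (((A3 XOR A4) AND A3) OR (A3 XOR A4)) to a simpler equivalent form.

By absorption (E OR (E AND v) = E):
= (A3 XOR A4)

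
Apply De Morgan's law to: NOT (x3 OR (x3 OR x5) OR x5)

NOT x3 AND NOT (x3 OR x5) AND NOT x5
De Morgan's: NOT(OR of terms) = AND of negations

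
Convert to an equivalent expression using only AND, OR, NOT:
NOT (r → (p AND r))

r AND NOT (p AND r)
(Negated implication: NOT(A → B) = A AND NOT B)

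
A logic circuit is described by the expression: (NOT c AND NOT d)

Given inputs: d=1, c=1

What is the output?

Substituting: (NOT 1 AND NOT 1)
= 0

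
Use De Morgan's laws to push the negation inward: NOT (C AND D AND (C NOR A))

NOT C OR NOT D OR NOT (C NOR A)
De Morgan's: NOT(AND of terms) = OR of negations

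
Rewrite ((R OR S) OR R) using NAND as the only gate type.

((((R NAND R) NAND (S NAND S)) NAND ((R NAND R) NAND (S NAND S))) NAND (R NAND R))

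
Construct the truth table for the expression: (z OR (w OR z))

z | w | Output
--------------
0 | 0 | 0
0 | 1 | 1
1 | 0 | 1
1 | 1 | 1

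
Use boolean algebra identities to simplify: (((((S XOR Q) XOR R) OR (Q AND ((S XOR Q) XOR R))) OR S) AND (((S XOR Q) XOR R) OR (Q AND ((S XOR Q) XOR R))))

By absorption (E AND (E OR v) = E) then absorption (E OR (E AND v) = E):
= ((S XOR Q) XOR R)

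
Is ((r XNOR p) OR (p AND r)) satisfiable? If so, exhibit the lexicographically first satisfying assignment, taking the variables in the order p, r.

p=0, r=0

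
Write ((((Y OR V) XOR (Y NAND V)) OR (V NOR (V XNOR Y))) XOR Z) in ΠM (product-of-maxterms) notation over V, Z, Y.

ΠM(2, 3, 4, 7) = (V OR NOT Z OR Y) AND (V OR NOT Z OR NOT Y) AND (NOT V OR Z OR Y) AND (NOT V OR NOT Z OR NOT Y)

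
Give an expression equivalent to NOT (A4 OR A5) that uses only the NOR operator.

(((A4 NOR A5) NOR (A4 NOR A5)) NOR ((A4 NOR A5) NOR (A4 NOR A5)))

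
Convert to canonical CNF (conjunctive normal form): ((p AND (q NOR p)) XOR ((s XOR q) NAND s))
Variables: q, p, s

(q OR p OR NOT s) AND (q OR NOT p OR NOT s)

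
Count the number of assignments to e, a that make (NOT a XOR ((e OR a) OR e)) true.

Satisfying assignments: (0,0), (0,1), (1,1)
Count: 3 out of 4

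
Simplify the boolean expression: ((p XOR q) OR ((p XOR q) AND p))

By absorption (E OR (E AND v) = E):
= (p XOR q)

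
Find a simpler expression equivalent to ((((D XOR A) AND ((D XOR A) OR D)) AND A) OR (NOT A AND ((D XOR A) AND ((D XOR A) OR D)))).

By distribution ((E AND v) OR (E AND NOT v) = E) then absorption (E AND (E OR v) = E):
= (D XOR A)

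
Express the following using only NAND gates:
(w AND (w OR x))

((w NAND ((w NAND w) NAND (x NAND x))) NAND (w NAND ((w NAND w) NAND (x NAND x))))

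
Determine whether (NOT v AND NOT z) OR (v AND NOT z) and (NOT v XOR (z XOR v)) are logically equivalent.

Yes, they are equivalent — the two output columns agree on all 4 assignments:
v | z | Expression 1 | Expression 2
-----------------------------------
0 | 0 | 1 | 1
0 | 1 | 0 | 0
1 | 0 | 1 | 1
1 | 1 | 0 | 0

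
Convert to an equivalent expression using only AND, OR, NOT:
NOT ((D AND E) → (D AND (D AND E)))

(D AND E) AND NOT (D AND (D AND E))
(Negated implication: NOT(A → B) = A AND NOT B)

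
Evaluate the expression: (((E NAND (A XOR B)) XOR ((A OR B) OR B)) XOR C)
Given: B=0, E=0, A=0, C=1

Substituting: (((0 NAND (0 XOR 0)) XOR ((0 OR 0) OR 0)) XOR 1)
= 0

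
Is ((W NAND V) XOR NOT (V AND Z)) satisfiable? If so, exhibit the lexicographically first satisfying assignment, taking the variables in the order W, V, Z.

W=0, V=1, Z=1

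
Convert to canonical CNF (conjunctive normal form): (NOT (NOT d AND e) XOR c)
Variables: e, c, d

(e OR NOT c OR d) AND (e OR NOT c OR NOT d) AND (NOT e OR c OR d) AND (NOT e OR NOT c OR NOT d)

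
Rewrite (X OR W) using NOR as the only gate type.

((X NOR W) NOR (X NOR W))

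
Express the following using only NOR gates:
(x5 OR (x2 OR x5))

((x5 NOR ((x2 NOR x5) NOR (x2 NOR x5))) NOR (x5 NOR ((x2 NOR x5) NOR (x2 NOR x5))))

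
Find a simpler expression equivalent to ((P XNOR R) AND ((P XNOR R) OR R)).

By absorption (E AND (E OR v) = E):
= (P XNOR R)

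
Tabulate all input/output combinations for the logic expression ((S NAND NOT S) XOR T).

T | S | Output
--------------
0 | 0 | 1
0 | 1 | 1
1 | 0 | 0
1 | 1 | 0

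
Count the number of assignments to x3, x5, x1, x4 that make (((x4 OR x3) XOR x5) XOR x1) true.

Satisfying assignments: (0,0,0,1), (0,0,1,0), (0,1,0,0), (0,1,1,1), (1,0,0,0), (1,0,0,1), (1,1,1,0), (1,1,1,1)
Count: 8 out of 16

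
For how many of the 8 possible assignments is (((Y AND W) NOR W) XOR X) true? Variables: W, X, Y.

Satisfying assignments: (0,0,0), (0,0,1), (1,1,0), (1,1,1)
Count: 4 out of 8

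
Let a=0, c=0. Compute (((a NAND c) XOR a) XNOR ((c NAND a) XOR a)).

Substituting: (((0 NAND 0) XOR 0) XNOR ((0 NAND 0) XOR 0))
= 1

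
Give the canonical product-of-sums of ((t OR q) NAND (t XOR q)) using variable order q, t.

ΠM(1, 2) = (q OR NOT t) AND (NOT q OR t)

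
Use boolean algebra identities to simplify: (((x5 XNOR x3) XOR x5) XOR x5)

By XOR self-cancellation ((E XOR v) XOR v = E):
= (x5 XNOR x3)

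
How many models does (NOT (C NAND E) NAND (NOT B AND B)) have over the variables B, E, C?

Satisfying assignments: (0,0,0), (0,0,1), (0,1,0), (0,1,1), (1,0,0), (1,0,1), (1,1,0), (1,1,1)
Count: 8 out of 8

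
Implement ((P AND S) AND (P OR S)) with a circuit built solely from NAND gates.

((((P NAND S) NAND (P NAND S)) NAND ((P NAND P) NAND (S NAND S))) NAND (((P NAND S) NAND (P NAND S)) NAND ((P NAND P) NAND (S NAND S))))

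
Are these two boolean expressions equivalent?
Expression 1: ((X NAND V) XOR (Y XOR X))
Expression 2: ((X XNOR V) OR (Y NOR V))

No. Counterexample: with X=0, V=0, Y=1, Expression 1 = 0 but Expression 2 = 1.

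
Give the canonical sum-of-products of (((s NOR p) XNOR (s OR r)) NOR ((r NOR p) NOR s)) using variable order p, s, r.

Σm(0, 2, 3, 6, 7) = (NOT p AND NOT s AND NOT r) OR (NOT p AND s AND NOT r) OR (NOT p AND s AND r) OR (p AND s AND NOT r) OR (p AND s AND r)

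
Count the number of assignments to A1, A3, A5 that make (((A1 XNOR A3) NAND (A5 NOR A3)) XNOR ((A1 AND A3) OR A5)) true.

Satisfying assignments: (0,0,0), (0,0,1), (0,1,1), (1,0,1), (1,1,0), (1,1,1)
Count: 6 out of 8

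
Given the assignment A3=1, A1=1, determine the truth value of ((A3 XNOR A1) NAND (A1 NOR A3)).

Substituting: ((1 XNOR 1) NAND (1 NOR 1))
= 1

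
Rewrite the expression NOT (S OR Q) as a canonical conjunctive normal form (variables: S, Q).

(S OR NOT Q) AND (NOT S OR Q) AND (NOT S OR NOT Q)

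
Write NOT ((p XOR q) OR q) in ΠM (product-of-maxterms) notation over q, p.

ΠM(1, 2, 3) = (q OR NOT p) AND (NOT q OR p) AND (NOT q OR NOT p)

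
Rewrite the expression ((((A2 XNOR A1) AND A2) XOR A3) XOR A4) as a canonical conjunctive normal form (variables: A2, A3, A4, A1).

(A2 OR A3 OR A4 OR A1) AND (A2 OR A3 OR A4 OR NOT A1) AND (A2 OR NOT A3 OR NOT A4 OR A1) AND (A2 OR NOT A3 OR NOT A4 OR NOT A1) AND (NOT A2 OR A3 OR A4 OR A1) AND (NOT A2 OR A3 OR NOT A4 OR NOT A1) AND (NOT A2 OR NOT A3 OR A4 OR NOT A1) AND (NOT A2 OR NOT A3 OR NOT A4 OR A1)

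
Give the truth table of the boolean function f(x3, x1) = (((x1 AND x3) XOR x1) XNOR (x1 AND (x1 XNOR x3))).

x3 | x1 | Output
----------------
0 | 0 | 1
0 | 1 | 0
1 | 0 | 1
1 | 1 | 0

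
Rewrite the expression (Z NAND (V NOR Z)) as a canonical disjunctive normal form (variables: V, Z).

(NOT V AND NOT Z) OR (NOT V AND Z) OR (V AND NOT Z) OR (V AND Z)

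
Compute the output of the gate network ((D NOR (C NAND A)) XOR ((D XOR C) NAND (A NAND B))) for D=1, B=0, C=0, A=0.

Substituting: ((1 NOR (0 NAND 0)) XOR ((1 XOR 0) NAND (0 NAND 0)))
= 0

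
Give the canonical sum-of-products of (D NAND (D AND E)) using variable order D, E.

Σm(0, 1, 2) = (NOT D AND NOT E) OR (NOT D AND E) OR (D AND NOT E)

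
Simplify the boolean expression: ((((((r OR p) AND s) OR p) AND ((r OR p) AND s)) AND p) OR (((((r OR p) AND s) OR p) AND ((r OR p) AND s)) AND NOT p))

By distribution ((E AND v) OR (E AND NOT v) = E) then absorption (E AND (E OR v) = E):
= ((r OR p) AND s)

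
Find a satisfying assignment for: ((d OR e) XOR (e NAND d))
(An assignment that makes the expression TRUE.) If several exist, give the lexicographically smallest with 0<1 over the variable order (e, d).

e=0, d=0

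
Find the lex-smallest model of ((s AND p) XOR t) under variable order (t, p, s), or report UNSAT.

t=0, p=1, s=1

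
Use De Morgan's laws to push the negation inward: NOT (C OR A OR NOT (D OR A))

NOT C AND NOT A AND (D OR A)
De Morgan's: NOT(OR of terms) = AND of negations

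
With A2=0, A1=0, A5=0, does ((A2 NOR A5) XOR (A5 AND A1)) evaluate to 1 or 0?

Substituting: ((0 NOR 0) XOR (0 AND 0))
= 1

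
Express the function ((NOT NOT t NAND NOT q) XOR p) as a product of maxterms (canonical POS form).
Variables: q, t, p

ΠM(1, 2, 5, 7) = (q OR t OR NOT p) AND (q OR NOT t OR p) AND (NOT q OR t OR NOT p) AND (NOT q OR NOT t OR NOT p)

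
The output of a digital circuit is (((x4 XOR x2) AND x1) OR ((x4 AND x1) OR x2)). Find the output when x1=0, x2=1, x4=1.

Substituting: (((1 XOR 1) AND 0) OR ((1 AND 0) OR 1))
= 1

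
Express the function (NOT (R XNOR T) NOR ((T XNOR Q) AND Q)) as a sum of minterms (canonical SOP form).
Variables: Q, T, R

Σm(0, 3, 4) = (NOT Q AND NOT T AND NOT R) OR (NOT Q AND T AND R) OR (Q AND NOT T AND NOT R)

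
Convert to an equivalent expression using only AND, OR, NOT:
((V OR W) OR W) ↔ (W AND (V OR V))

(((V OR W) OR W) AND (W AND (V OR V))) OR (NOT ((V OR W) OR W) AND NOT (W AND (V OR V)))
(Biconditional = both true or both false)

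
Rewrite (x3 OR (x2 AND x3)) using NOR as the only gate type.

((x3 NOR ((x2 NOR x2) NOR (x3 NOR x3))) NOR (x3 NOR ((x2 NOR x2) NOR (x3 NOR x3))))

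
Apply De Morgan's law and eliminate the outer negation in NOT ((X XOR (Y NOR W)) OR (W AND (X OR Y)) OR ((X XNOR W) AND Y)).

NOT (X XOR (Y NOR W)) AND NOT (W AND (X OR Y)) AND NOT ((X XNOR W) AND Y)
De Morgan's: NOT(OR of terms) = AND of negations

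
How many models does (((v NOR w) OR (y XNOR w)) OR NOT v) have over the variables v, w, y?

Satisfying assignments: (0,0,0), (0,0,1), (0,1,0), (0,1,1), (1,0,0), (1,1,1)
Count: 6 out of 8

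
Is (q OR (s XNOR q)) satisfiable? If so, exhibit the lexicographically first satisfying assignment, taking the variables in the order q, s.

q=0, s=0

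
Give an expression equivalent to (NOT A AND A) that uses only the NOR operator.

(((A NOR A) NOR (A NOR A)) NOR (A NOR A))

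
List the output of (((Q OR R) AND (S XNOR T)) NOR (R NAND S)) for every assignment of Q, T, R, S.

Q | T | R | S | Output
----------------------
0 | 0 | 0 | 0 | 0
0 | 0 | 0 | 1 | 0
0 | 0 | 1 | 0 | 0
0 | 0 | 1 | 1 | 1
0 | 1 | 0 | 0 | 0
0 | 1 | 0 | 1 | 0
0 | 1 | 1 | 0 | 0
0 | 1 | 1 | 1 | 0
1 | 0 | 0 | 0 | 0
1 | 0 | 0 | 1 | 0
1 | 0 | 1 | 0 | 0
1 | 0 | 1 | 1 | 1
1 | 1 | 0 | 0 | 0
1 | 1 | 0 | 1 | 0
1 | 1 | 1 | 0 | 0
1 | 1 | 1 | 1 | 0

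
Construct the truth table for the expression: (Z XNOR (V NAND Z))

Z | V | Output
--------------
0 | 0 | 0
0 | 1 | 0
1 | 0 | 1
1 | 1 | 0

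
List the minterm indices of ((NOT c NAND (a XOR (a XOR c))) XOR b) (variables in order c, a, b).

Σm(0, 2, 4, 6) = (NOT c AND NOT a AND NOT b) OR (NOT c AND a AND NOT b) OR (c AND NOT a AND NOT b) OR (c AND a AND NOT b)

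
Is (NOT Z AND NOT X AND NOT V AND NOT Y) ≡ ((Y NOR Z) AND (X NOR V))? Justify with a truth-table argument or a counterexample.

Yes, they are equivalent — the two output columns agree on all 16 assignments:
Z | X | V | Y | Expression 1 | Expression 2
-------------------------------------------
0 | 0 | 0 | 0 | 1 | 1
0 | 0 | 0 | 1 | 0 | 0
0 | 0 | 1 | 0 | 0 | 0
0 | 0 | 1 | 1 | 0 | 0
0 | 1 | 0 | 0 | 0 | 0
0 | 1 | 0 | 1 | 0 | 0
0 | 1 | 1 | 0 | 0 | 0
0 | 1 | 1 | 1 | 0 | 0
1 | 0 | 0 | 0 | 0 | 0
1 | 0 | 0 | 1 | 0 | 0
1 | 0 | 1 | 0 | 0 | 0
1 | 0 | 1 | 1 | 0 | 0
1 | 1 | 0 | 0 | 0 | 0
1 | 1 | 0 | 1 | 0 | 0
1 | 1 | 1 | 0 | 0 | 0
1 | 1 | 1 | 1 | 0 | 0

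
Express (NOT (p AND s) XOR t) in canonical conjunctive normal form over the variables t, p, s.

(t OR NOT p OR NOT s) AND (NOT t OR p OR s) AND (NOT t OR p OR NOT s) AND (NOT t OR NOT p OR s)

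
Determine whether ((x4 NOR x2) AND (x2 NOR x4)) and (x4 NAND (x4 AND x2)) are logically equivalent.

No. Counterexample: with x4=0, x2=1, Expression 1 = 0 but Expression 2 = 1.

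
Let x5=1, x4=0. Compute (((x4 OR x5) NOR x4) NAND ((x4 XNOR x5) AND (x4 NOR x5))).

Substituting: (((0 OR 1) NOR 0) NAND ((0 XNOR 1) AND (0 NOR 1)))
= 1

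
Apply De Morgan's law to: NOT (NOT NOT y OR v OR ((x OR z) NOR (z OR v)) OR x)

NOT y AND NOT v AND NOT ((x OR z) NOR (z OR v)) AND NOT x
De Morgan's: NOT(OR of terms) = AND of negations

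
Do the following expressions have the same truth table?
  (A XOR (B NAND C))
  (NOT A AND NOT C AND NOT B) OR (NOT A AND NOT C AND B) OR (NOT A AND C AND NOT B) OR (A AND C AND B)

Yes, they are equivalent — the two output columns agree on all 8 assignments:
A | C | B | Expression 1 | Expression 2
---------------------------------------
0 | 0 | 0 | 1 | 1
0 | 0 | 1 | 1 | 1
0 | 1 | 0 | 1 | 1
0 | 1 | 1 | 0 | 0
1 | 0 | 0 | 0 | 0
1 | 0 | 1 | 0 | 0
1 | 1 | 0 | 0 | 0
1 | 1 | 1 | 1 | 1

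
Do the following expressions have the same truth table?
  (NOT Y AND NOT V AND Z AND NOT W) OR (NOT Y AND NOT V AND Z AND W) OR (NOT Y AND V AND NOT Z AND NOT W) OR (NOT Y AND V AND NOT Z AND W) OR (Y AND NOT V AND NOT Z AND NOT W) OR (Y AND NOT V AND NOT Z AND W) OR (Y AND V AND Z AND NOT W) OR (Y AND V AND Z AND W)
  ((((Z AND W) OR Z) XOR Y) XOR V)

Yes, they are equivalent — the two output columns agree on all 16 assignments:
Y | V | Z | W | Expression 1 | Expression 2
-------------------------------------------
0 | 0 | 0 | 0 | 0 | 0
0 | 0 | 0 | 1 | 0 | 0
0 | 0 | 1 | 0 | 1 | 1
0 | 0 | 1 | 1 | 1 | 1
0 | 1 | 0 | 0 | 1 | 1
0 | 1 | 0 | 1 | 1 | 1
0 | 1 | 1 | 0 | 0 | 0
0 | 1 | 1 | 1 | 0 | 0
1 | 0 | 0 | 0 | 1 | 1
1 | 0 | 0 | 1 | 1 | 1
1 | 0 | 1 | 0 | 0 | 0
1 | 0 | 1 | 1 | 0 | 0
1 | 1 | 0 | 0 | 0 | 0
1 | 1 | 0 | 1 | 0 | 0
1 | 1 | 1 | 0 | 1 | 1
1 | 1 | 1 | 1 | 1 | 1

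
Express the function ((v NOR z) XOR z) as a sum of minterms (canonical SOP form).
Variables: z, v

Σm(0, 2, 3) = (NOT z AND NOT v) OR (z AND NOT v) OR (z AND v)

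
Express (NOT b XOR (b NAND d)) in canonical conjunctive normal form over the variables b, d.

(b OR d) AND (b OR NOT d) AND (NOT b OR NOT d)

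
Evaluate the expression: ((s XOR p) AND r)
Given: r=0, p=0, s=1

Substituting: ((1 XOR 0) AND 0)
= 0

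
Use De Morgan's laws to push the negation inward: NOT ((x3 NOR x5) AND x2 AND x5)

NOT (x3 NOR x5) OR NOT x2 OR NOT x5
De Morgan's: NOT(AND of terms) = OR of negations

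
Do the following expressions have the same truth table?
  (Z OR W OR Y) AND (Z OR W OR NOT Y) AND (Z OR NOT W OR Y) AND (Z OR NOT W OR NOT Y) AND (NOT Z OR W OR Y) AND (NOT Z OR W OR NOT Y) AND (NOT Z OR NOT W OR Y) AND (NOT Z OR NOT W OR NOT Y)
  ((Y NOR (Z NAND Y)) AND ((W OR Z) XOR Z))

Yes, they are equivalent — the two output columns agree on all 8 assignments:
Z | W | Y | Expression 1 | Expression 2
---------------------------------------
0 | 0 | 0 | 0 | 0
0 | 0 | 1 | 0 | 0
0 | 1 | 0 | 0 | 0
0 | 1 | 1 | 0 | 0
1 | 0 | 0 | 0 | 0
1 | 0 | 1 | 0 | 0
1 | 1 | 0 | 0 | 0
1 | 1 | 1 | 0 | 0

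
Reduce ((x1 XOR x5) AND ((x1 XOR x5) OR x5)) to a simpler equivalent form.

By absorption (E AND (E OR v) = E):
= (x1 XOR x5)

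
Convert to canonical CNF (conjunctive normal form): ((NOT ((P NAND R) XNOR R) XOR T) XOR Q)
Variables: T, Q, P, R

(T OR Q OR P OR NOT R) AND (T OR NOT Q OR P OR R) AND (T OR NOT Q OR NOT P OR R) AND (T OR NOT Q OR NOT P OR NOT R) AND (NOT T OR Q OR P OR R) AND (NOT T OR Q OR NOT P OR R) AND (NOT T OR Q OR NOT P OR NOT R) AND (NOT T OR NOT Q OR P OR NOT R)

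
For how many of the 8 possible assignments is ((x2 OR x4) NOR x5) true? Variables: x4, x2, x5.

Satisfying assignments: (0,0,0)
Count: 1 out of 8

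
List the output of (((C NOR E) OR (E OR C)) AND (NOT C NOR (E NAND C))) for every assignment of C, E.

C | E | Output
--------------
0 | 0 | 0
0 | 1 | 0
1 | 0 | 0
1 | 1 | 1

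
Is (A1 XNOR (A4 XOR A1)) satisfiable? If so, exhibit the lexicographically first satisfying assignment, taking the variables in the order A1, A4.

A1=0, A4=0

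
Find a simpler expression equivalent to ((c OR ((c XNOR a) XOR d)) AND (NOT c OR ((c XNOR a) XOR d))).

By distribution ((E OR v) AND (E OR NOT v) = E):
= ((c XNOR a) XOR d)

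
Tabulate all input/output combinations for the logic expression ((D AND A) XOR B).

D | A | B | Output
------------------
0 | 0 | 0 | 0
0 | 0 | 1 | 1
0 | 1 | 0 | 0
0 | 1 | 1 | 1
1 | 0 | 0 | 0
1 | 0 | 1 | 1
1 | 1 | 0 | 1
1 | 1 | 1 | 0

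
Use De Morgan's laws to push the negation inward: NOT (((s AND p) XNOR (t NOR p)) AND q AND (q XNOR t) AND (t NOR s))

NOT ((s AND p) XNOR (t NOR p)) OR NOT q OR NOT (q XNOR t) OR NOT (t NOR s)
De Morgan's: NOT(AND of terms) = OR of negations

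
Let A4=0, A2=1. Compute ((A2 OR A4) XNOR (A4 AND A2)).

Substituting: ((1 OR 0) XNOR (0 AND 1))
= 0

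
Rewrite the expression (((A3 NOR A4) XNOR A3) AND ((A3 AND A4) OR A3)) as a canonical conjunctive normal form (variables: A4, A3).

(A4 OR A3) AND (A4 OR NOT A3) AND (NOT A4 OR A3) AND (NOT A4 OR NOT A3)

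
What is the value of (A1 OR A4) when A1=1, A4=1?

Substituting: (1 OR 1)
= 1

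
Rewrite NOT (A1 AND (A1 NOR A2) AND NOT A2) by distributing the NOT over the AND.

NOT A1 OR NOT (A1 NOR A2) OR A2
De Morgan's: NOT(AND of terms) = OR of negations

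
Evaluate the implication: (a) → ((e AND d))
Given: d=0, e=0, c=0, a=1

Antecedent (a) = 1; consequent ((e AND d)) = 0.
1 → 0 = 0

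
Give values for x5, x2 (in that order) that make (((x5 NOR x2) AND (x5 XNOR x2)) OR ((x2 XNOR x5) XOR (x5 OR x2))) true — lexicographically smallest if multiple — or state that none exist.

x5=0, x2=0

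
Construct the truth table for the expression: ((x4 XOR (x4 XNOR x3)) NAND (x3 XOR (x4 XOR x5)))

x4 | x3 | x5 | Output
---------------------
0 | 0 | 0 | 1
0 | 0 | 1 | 0
0 | 1 | 0 | 1
0 | 1 | 1 | 1
1 | 0 | 0 | 0
1 | 0 | 1 | 1
1 | 1 | 0 | 1
1 | 1 | 1 | 1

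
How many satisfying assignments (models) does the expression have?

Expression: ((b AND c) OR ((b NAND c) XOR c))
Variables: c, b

Satisfying assignments: (0,0), (0,1), (1,1)
Count: 3 out of 4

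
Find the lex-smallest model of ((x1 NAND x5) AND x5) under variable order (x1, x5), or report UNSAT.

x1=0, x5=1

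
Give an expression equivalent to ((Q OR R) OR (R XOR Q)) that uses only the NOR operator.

((((Q NOR R) NOR (Q NOR R)) NOR ((((R NOR Q) NOR (R NOR Q)) NOR ((R NOR Q) NOR (R NOR Q))) NOR ((((R NOR R) NOR (Q NOR Q)) NOR ((R NOR R) NOR (Q NOR Q))) NOR (((R NOR R) NOR (Q NOR Q)) NOR ((R NOR R) NOR (Q NOR Q)))))) NOR (((Q NOR R) NOR (Q NOR R)) NOR ((((R NOR Q) NOR (R NOR Q)) NOR ((R NOR Q) NOR (R NOR Q))) NOR ((((R NOR R) NOR (Q NOR Q)) NOR ((R NOR R) NOR (Q NOR Q))) NOR (((R NOR R) NOR (Q NOR Q)) NOR ((R NOR R) NOR (Q NOR Q)))))))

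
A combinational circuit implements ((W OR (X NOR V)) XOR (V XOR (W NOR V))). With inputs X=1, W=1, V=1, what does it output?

Substituting: ((1 OR (1 NOR 1)) XOR (1 XOR (1 NOR 1)))
= 0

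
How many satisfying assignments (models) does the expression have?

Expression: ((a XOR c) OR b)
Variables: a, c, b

Satisfying assignments: (0,0,1), (0,1,0), (0,1,1), (1,0,0), (1,0,1), (1,1,1)
Count: 6 out of 8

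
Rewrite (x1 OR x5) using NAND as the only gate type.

((x1 NAND x1) NAND (x5 NAND x5))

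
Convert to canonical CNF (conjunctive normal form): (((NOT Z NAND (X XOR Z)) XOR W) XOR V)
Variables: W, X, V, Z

(W OR X OR NOT V OR Z) AND (W OR X OR NOT V OR NOT Z) AND (W OR NOT X OR V OR Z) AND (W OR NOT X OR NOT V OR NOT Z) AND (NOT W OR X OR V OR Z) AND (NOT W OR X OR V OR NOT Z) AND (NOT W OR NOT X OR V OR NOT Z) AND (NOT W OR NOT X OR NOT V OR Z)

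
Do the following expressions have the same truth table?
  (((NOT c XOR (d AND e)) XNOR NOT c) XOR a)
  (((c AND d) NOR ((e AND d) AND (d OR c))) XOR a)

No. Counterexample: with a=0, e=0, d=1, c=1, Expression 1 = 1 but Expression 2 = 0.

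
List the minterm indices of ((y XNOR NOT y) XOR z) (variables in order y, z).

Σm(1, 3) = (NOT y AND z) OR (y AND z)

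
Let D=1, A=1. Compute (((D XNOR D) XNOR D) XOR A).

Substituting: (((1 XNOR 1) XNOR 1) XOR 1)
= 0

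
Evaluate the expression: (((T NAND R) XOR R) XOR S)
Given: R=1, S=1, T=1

Substituting: (((1 NAND 1) XOR 1) XOR 1)
= 0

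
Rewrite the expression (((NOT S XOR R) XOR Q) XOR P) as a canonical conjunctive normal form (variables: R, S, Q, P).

(R OR S OR Q OR NOT P) AND (R OR S OR NOT Q OR P) AND (R OR NOT S OR Q OR P) AND (R OR NOT S OR NOT Q OR NOT P) AND (NOT R OR S OR Q OR P) AND (NOT R OR S OR NOT Q OR NOT P) AND (NOT R OR NOT S OR Q OR NOT P) AND (NOT R OR NOT S OR NOT Q OR P)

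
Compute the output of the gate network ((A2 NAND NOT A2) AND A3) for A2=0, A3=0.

Substituting: ((0 NAND NOT 0) AND 0)
= 0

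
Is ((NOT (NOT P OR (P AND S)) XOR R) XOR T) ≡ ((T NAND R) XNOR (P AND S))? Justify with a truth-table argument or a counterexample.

No. Counterexample: with S=0, R=0, P=0, T=1, Expression 1 = 1 but Expression 2 = 0.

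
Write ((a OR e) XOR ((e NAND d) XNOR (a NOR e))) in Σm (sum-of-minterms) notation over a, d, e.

Σm(0, 1, 2, 4, 5, 6) = (NOT a AND NOT d AND NOT e) OR (NOT a AND NOT d AND e) OR (NOT a AND d AND NOT e) OR (a AND NOT d AND NOT e) OR (a AND NOT d AND e) OR (a AND d AND NOT e)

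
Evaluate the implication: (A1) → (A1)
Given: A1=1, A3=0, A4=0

Antecedent (A1) = 1; consequent (A1) = 1.
1 → 1 = 1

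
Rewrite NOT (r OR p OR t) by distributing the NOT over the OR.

NOT r AND NOT p AND NOT t
De Morgan's: NOT(OR of terms) = AND of negations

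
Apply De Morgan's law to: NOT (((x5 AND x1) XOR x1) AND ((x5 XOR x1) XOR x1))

NOT ((x5 AND x1) XOR x1) OR NOT ((x5 XOR x1) XOR x1)
De Morgan's: NOT(AND of terms) = OR of negations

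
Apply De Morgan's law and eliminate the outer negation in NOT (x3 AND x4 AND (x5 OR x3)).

NOT x3 OR NOT x4 OR NOT (x5 OR x3)
De Morgan's: NOT(AND of terms) = OR of negations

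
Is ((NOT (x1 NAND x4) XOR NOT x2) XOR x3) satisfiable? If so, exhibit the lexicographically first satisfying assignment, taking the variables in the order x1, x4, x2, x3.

x1=0, x4=0, x2=0, x3=0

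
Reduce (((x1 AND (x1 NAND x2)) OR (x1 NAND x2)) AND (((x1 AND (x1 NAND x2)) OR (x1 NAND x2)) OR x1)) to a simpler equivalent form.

By absorption (E AND (E OR v) = E) then absorption (E OR (E AND v) = E):
= (x1 NAND x2)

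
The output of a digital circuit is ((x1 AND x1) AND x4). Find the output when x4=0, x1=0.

Substituting: ((0 AND 0) AND 0)
= 0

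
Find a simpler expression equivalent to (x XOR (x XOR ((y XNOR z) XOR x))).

By XOR self-cancellation ((E XOR v) XOR v = E):
= ((y XNOR z) XOR x)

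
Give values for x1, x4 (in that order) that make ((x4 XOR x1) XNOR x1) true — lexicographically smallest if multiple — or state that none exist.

x1=0, x4=0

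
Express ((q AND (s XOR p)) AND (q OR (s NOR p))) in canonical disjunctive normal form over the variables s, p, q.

(NOT s AND p AND q) OR (s AND NOT p AND q)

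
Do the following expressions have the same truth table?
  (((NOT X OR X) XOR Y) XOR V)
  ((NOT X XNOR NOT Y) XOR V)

No. Counterexample: with X=1, Y=0, V=0, Expression 1 = 1 but Expression 2 = 0.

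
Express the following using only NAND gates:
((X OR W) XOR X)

((((X NAND X) NAND (W NAND W)) NAND (((X NAND X) NAND (W NAND W)) NAND X)) NAND (X NAND (((X NAND X) NAND (W NAND W)) NAND X)))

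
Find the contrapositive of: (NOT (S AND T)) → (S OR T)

Contrapositive: NOT (S OR T) → (S AND T)
Note: A statement and its contrapositive are logically equivalent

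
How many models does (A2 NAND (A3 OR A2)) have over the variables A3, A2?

Satisfying assignments: (0,0), (1,0)
Count: 2 out of 4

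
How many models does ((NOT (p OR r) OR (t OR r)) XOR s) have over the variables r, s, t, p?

Satisfying assignments: (0,0,0,0), (0,0,1,0), (0,0,1,1), (0,1,0,1), (1,0,0,0), (1,0,0,1), (1,0,1,0), (1,0,1,1)
Count: 8 out of 16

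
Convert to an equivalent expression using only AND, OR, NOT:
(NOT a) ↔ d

((NOT a) AND d) OR (a AND NOT d)
(Biconditional = both true or both false)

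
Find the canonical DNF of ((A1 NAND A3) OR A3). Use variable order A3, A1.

(NOT A3 AND NOT A1) OR (NOT A3 AND A1) OR (A3 AND NOT A1) OR (A3 AND A1)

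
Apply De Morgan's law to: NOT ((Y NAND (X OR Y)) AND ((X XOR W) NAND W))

NOT (Y NAND (X OR Y)) OR NOT ((X XOR W) NAND W)
De Morgan's: NOT(AND of terms) = OR of negations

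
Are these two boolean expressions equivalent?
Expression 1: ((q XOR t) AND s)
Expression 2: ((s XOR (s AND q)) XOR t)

No. Counterexample: with s=0, q=0, t=1, Expression 1 = 0 but Expression 2 = 1.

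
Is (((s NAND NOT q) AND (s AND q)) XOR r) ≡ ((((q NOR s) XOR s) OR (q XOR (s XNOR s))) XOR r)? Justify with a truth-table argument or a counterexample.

No. Counterexample: with s=0, q=0, r=0, Expression 1 = 0 but Expression 2 = 1.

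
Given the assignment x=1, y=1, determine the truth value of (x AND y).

Substituting: (1 AND 1)
= 1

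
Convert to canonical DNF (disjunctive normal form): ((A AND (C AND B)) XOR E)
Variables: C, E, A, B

(NOT C AND E AND NOT A AND NOT B) OR (NOT C AND E AND NOT A AND B) OR (NOT C AND E AND A AND NOT B) OR (NOT C AND E AND A AND B) OR (C AND NOT E AND A AND B) OR (C AND E AND NOT A AND NOT B) OR (C AND E AND NOT A AND B) OR (C AND E AND A AND NOT B)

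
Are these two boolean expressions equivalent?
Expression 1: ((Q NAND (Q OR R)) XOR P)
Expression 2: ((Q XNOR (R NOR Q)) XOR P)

No. Counterexample: with R=0, P=0, Q=0, Expression 1 = 1 but Expression 2 = 0.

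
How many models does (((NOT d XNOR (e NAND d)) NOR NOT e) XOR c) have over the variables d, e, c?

Satisfying assignments: (0,0,1), (0,1,1), (1,0,1), (1,1,1)
Count: 4 out of 8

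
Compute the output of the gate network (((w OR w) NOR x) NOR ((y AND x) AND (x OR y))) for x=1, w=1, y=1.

Substituting: (((1 OR 1) NOR 1) NOR ((1 AND 1) AND (1 OR 1)))
= 0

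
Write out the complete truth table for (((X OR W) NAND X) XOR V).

W | V | X | Output
------------------
0 | 0 | 0 | 1
0 | 0 | 1 | 0
0 | 1 | 0 | 0
0 | 1 | 1 | 1
1 | 0 | 0 | 1
1 | 0 | 1 | 0
1 | 1 | 0 | 0
1 | 1 | 1 | 1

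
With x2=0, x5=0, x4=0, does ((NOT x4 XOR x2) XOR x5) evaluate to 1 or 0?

Substituting: ((NOT 0 XOR 0) XOR 0)
= 1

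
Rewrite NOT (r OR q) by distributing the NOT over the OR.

NOT r AND NOT q
De Morgan's: NOT(OR of terms) = AND of negations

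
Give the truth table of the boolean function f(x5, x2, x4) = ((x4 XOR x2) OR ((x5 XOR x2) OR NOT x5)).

x5 | x2 | x4 | Output
---------------------
0 | 0 | 0 | 1
0 | 0 | 1 | 1
0 | 1 | 0 | 1
0 | 1 | 1 | 1
1 | 0 | 0 | 1
1 | 0 | 1 | 1
1 | 1 | 0 | 1
1 | 1 | 1 | 0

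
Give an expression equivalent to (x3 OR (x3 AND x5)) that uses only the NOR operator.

((x3 NOR ((x3 NOR x3) NOR (x5 NOR x5))) NOR (x3 NOR ((x3 NOR x3) NOR (x5 NOR x5))))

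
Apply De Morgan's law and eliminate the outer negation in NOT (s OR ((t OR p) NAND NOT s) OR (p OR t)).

NOT s AND NOT ((t OR p) NAND NOT s) AND NOT (p OR t)
De Morgan's: NOT(OR of terms) = AND of negations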